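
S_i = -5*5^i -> [-5, -25, -125, -625, -3125]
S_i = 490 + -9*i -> [490, 481, 472, 463, 454]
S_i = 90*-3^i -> [90, -270, 810, -2430, 7290]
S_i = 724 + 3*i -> [724, 727, 730, 733, 736]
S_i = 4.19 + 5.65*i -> [4.19, 9.84, 15.49, 21.14, 26.79]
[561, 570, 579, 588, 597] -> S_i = 561 + 9*i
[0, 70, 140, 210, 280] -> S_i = 0 + 70*i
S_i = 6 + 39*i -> [6, 45, 84, 123, 162]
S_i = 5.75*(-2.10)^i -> [5.75, -12.08, 25.36, -53.25, 111.83]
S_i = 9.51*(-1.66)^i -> [9.51, -15.79, 26.21, -43.5, 72.21]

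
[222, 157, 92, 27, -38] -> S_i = 222 + -65*i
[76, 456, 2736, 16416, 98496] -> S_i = 76*6^i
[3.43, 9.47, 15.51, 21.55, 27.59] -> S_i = 3.43 + 6.04*i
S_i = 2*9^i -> [2, 18, 162, 1458, 13122]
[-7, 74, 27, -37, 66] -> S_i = Random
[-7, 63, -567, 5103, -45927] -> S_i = -7*-9^i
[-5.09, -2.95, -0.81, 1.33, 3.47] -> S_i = -5.09 + 2.14*i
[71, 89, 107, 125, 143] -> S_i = 71 + 18*i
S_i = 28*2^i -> [28, 56, 112, 224, 448]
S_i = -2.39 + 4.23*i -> [-2.39, 1.84, 6.07, 10.3, 14.53]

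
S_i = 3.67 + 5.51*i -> [3.67, 9.18, 14.69, 20.2, 25.71]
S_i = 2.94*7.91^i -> [2.94, 23.26, 183.95, 1455.05, 11509.42]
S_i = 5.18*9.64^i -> [5.18, 49.94, 481.38, 4640.46, 44734.02]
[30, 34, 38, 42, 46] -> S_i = 30 + 4*i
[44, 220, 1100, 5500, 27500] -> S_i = 44*5^i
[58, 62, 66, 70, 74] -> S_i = 58 + 4*i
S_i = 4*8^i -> [4, 32, 256, 2048, 16384]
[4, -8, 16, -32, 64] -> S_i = 4*-2^i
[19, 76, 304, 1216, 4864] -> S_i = 19*4^i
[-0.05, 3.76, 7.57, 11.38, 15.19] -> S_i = -0.05 + 3.81*i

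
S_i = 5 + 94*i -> [5, 99, 193, 287, 381]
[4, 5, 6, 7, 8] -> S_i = 4 + 1*i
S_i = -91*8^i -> [-91, -728, -5824, -46592, -372736]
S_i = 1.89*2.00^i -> [1.89, 3.78, 7.56, 15.12, 30.24]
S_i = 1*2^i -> [1, 2, 4, 8, 16]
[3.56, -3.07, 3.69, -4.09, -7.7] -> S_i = Random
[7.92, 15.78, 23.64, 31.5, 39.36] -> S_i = 7.92 + 7.86*i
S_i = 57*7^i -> [57, 399, 2793, 19551, 136857]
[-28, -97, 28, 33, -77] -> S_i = Random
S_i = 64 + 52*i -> [64, 116, 168, 220, 272]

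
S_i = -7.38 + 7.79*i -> [-7.38, 0.41, 8.2, 15.99, 23.78]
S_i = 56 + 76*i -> [56, 132, 208, 284, 360]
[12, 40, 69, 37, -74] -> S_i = Random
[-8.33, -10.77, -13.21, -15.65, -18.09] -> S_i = -8.33 + -2.44*i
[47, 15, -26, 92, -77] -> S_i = Random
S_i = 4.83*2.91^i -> [4.83, 14.06, 40.9, 119.02, 346.35]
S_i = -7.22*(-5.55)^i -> [-7.22, 40.07, -222.39, 1234.29, -6850.29]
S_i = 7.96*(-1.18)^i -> [7.96, -9.39, 11.08, -13.08, 15.43]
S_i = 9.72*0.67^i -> [9.72, 6.51, 4.36, 2.92, 1.96]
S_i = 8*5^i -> [8, 40, 200, 1000, 5000]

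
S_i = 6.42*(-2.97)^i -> [6.42, -19.07, 56.63, -168.19, 499.53]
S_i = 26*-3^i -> [26, -78, 234, -702, 2106]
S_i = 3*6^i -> [3, 18, 108, 648, 3888]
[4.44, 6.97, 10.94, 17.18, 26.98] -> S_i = 4.44*1.57^i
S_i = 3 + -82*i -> [3, -79, -161, -243, -325]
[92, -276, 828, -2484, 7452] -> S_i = 92*-3^i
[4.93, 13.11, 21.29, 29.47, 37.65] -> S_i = 4.93 + 8.18*i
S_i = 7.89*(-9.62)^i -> [7.89, -75.9, 730.18, -7024.29, 67573.64]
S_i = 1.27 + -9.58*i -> [1.27, -8.31, -17.89, -27.47, -37.05]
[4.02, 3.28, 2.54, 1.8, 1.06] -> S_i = 4.02 + -0.74*i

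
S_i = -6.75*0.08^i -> [-6.75, -0.54, -0.04, -0.0, -0.0]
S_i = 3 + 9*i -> [3, 12, 21, 30, 39]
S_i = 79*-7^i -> [79, -553, 3871, -27097, 189679]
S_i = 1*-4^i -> [1, -4, 16, -64, 256]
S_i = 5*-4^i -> [5, -20, 80, -320, 1280]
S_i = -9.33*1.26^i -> [-9.33, -11.76, -14.81, -18.66, -23.52]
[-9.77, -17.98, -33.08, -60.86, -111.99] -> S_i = -9.77*1.84^i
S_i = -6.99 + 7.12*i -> [-6.99, 0.13, 7.25, 14.37, 21.49]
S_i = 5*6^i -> [5, 30, 180, 1080, 6480]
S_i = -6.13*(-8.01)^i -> [-6.13, 49.1, -393.3, 3150.34, -25234.26]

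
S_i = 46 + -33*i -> [46, 13, -20, -53, -86]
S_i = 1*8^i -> [1, 8, 64, 512, 4096]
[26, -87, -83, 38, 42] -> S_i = Random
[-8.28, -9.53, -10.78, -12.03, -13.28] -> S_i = -8.28 + -1.25*i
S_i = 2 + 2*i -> [2, 4, 6, 8, 10]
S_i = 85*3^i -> [85, 255, 765, 2295, 6885]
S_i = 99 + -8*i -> [99, 91, 83, 75, 67]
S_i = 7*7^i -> [7, 49, 343, 2401, 16807]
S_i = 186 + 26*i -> [186, 212, 238, 264, 290]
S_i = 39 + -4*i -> [39, 35, 31, 27, 23]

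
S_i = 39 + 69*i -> [39, 108, 177, 246, 315]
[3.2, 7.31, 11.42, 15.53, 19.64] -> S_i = 3.20 + 4.11*i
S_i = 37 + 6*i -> [37, 43, 49, 55, 61]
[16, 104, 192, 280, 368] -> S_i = 16 + 88*i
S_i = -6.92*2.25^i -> [-6.92, -15.57, -35.03, -78.82, -177.35]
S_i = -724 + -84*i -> [-724, -808, -892, -976, -1060]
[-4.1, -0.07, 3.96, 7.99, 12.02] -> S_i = -4.10 + 4.03*i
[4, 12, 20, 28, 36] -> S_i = 4 + 8*i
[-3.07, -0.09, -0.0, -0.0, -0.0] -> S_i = -3.07*0.03^i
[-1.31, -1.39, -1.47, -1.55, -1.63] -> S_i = -1.31 + -0.08*i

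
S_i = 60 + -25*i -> [60, 35, 10, -15, -40]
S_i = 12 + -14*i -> [12, -2, -16, -30, -44]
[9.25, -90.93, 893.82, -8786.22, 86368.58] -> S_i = 9.25*(-9.83)^i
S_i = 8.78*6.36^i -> [8.78, 55.84, 355.15, 2258.74, 14365.57]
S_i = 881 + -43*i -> [881, 838, 795, 752, 709]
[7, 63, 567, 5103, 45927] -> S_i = 7*9^i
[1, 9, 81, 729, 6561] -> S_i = 1*9^i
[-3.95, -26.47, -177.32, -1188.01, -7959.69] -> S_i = -3.95*6.70^i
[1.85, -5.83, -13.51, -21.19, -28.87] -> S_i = 1.85 + -7.68*i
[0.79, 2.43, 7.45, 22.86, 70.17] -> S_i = 0.79*3.07^i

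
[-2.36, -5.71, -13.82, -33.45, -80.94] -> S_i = -2.36*2.42^i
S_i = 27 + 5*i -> [27, 32, 37, 42, 47]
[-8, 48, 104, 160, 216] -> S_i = -8 + 56*i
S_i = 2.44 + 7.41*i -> [2.44, 9.85, 17.26, 24.67, 32.08]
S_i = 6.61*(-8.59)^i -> [6.61, -56.78, 487.74, -4189.68, 35989.36]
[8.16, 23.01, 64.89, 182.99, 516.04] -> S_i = 8.16*2.82^i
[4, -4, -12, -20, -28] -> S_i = 4 + -8*i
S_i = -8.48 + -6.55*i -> [-8.48, -15.03, -21.58, -28.13, -34.68]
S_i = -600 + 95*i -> [-600, -505, -410, -315, -220]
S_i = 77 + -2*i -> [77, 75, 73, 71, 69]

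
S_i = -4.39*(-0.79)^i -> [-4.39, 3.47, -2.74, 2.16, -1.71]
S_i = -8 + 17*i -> [-8, 9, 26, 43, 60]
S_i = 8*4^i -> [8, 32, 128, 512, 2048]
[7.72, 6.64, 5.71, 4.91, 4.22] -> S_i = 7.72*0.86^i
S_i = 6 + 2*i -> [6, 8, 10, 12, 14]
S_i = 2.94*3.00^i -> [2.94, 8.82, 26.46, 79.38, 238.14]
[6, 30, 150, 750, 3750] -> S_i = 6*5^i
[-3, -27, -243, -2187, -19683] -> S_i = -3*9^i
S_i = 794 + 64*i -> [794, 858, 922, 986, 1050]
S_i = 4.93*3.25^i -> [4.93, 16.02, 52.07, 169.24, 550.02]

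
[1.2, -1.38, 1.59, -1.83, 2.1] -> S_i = 1.20*(-1.15)^i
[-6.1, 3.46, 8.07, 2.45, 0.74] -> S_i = Random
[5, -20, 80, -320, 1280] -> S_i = 5*-4^i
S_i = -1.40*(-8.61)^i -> [-1.4, 12.05, -103.78, 893.59, -7693.8]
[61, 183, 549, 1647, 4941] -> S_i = 61*3^i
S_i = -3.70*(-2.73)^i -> [-3.7, 10.1, -27.58, 75.28, -205.52]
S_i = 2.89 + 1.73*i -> [2.89, 4.62, 6.35, 8.08, 9.81]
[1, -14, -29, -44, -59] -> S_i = 1 + -15*i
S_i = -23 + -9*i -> [-23, -32, -41, -50, -59]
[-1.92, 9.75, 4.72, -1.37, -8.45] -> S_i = Random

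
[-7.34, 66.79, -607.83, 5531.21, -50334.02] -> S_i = -7.34*(-9.10)^i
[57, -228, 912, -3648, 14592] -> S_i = 57*-4^i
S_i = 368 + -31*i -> [368, 337, 306, 275, 244]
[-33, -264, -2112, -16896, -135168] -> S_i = -33*8^i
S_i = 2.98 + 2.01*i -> [2.98, 4.99, 7.0, 9.01, 11.02]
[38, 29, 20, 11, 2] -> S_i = 38 + -9*i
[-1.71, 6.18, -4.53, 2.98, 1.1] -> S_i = Random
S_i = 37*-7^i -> [37, -259, 1813, -12691, 88837]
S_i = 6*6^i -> [6, 36, 216, 1296, 7776]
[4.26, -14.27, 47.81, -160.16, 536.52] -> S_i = 4.26*(-3.35)^i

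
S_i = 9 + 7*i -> [9, 16, 23, 30, 37]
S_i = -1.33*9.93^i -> [-1.33, -13.21, -131.14, -1302.27, -12931.49]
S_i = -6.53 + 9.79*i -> [-6.53, 3.26, 13.05, 22.84, 32.63]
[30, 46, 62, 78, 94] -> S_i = 30 + 16*i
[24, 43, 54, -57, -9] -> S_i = Random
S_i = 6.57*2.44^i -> [6.57, 16.03, 39.12, 95.44, 232.88]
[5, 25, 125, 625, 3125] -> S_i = 5*5^i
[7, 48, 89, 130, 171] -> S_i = 7 + 41*i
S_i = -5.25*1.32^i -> [-5.25, -6.93, -9.15, -12.07, -15.94]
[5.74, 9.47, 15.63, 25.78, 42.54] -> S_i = 5.74*1.65^i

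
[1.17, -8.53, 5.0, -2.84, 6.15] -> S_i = Random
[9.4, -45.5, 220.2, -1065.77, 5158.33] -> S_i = 9.40*(-4.84)^i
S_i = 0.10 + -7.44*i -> [0.1, -7.34, -14.78, -22.22, -29.66]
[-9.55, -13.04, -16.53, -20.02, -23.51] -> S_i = -9.55 + -3.49*i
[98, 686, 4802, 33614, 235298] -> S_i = 98*7^i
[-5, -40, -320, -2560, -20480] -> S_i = -5*8^i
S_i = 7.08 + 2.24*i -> [7.08, 9.32, 11.56, 13.8, 16.04]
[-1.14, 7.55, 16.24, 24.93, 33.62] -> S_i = -1.14 + 8.69*i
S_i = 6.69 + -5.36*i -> [6.69, 1.33, -4.03, -9.39, -14.75]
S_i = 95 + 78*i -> [95, 173, 251, 329, 407]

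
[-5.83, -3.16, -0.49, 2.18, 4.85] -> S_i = -5.83 + 2.67*i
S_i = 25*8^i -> [25, 200, 1600, 12800, 102400]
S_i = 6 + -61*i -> [6, -55, -116, -177, -238]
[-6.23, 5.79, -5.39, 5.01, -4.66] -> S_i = -6.23*(-0.93)^i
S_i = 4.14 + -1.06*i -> [4.14, 3.08, 2.02, 0.96, -0.1]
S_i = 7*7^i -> [7, 49, 343, 2401, 16807]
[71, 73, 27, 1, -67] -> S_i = Random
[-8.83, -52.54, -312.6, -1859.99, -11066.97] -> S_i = -8.83*5.95^i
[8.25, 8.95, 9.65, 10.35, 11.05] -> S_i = 8.25 + 0.70*i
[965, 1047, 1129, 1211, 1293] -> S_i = 965 + 82*i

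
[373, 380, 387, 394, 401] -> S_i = 373 + 7*i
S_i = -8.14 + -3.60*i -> [-8.14, -11.74, -15.34, -18.94, -22.54]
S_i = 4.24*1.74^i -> [4.24, 7.38, 12.84, 22.34, 38.87]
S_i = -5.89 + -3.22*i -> [-5.89, -9.11, -12.33, -15.55, -18.77]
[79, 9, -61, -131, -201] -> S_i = 79 + -70*i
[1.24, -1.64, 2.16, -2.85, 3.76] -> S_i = 1.24*(-1.32)^i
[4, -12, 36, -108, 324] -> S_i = 4*-3^i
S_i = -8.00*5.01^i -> [-8.0, -40.08, -200.8, -1006.01, -5040.12]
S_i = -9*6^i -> [-9, -54, -324, -1944, -11664]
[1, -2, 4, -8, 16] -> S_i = 1*-2^i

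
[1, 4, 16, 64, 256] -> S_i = 1*4^i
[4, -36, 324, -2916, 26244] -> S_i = 4*-9^i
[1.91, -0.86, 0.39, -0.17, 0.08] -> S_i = 1.91*(-0.45)^i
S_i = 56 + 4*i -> [56, 60, 64, 68, 72]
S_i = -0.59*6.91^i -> [-0.59, -4.08, -28.17, -194.66, -1345.13]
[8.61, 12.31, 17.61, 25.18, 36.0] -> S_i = 8.61*1.43^i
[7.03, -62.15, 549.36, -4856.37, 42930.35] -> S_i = 7.03*(-8.84)^i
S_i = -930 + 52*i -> [-930, -878, -826, -774, -722]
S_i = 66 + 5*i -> [66, 71, 76, 81, 86]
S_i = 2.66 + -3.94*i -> [2.66, -1.28, -5.22, -9.16, -13.1]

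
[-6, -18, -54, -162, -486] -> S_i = -6*3^i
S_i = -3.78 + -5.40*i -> [-3.78, -9.18, -14.58, -19.98, -25.38]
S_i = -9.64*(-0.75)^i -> [-9.64, 7.23, -5.42, 4.07, -3.05]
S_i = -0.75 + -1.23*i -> [-0.75, -1.98, -3.21, -4.44, -5.67]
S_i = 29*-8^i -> [29, -232, 1856, -14848, 118784]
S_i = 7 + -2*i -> [7, 5, 3, 1, -1]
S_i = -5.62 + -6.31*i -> [-5.62, -11.93, -18.24, -24.55, -30.86]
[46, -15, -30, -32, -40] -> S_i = Random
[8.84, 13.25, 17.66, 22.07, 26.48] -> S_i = 8.84 + 4.41*i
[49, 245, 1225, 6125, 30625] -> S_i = 49*5^i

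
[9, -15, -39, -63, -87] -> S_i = 9 + -24*i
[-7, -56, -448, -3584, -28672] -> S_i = -7*8^i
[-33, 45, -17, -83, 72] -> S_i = Random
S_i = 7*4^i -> [7, 28, 112, 448, 1792]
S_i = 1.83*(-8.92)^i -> [1.83, -16.32, 145.61, -1298.81, 11585.39]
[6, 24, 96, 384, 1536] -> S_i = 6*4^i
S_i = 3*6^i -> [3, 18, 108, 648, 3888]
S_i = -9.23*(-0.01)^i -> [-9.23, 0.09, -0.0, 0.0, -0.0]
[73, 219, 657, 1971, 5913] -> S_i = 73*3^i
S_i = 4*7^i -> [4, 28, 196, 1372, 9604]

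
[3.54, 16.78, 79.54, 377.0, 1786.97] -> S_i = 3.54*4.74^i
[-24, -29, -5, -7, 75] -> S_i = Random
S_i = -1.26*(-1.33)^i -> [-1.26, 1.68, -2.23, 2.96, -3.94]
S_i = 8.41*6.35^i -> [8.41, 53.4, 339.11, 2153.36, 13673.85]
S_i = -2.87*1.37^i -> [-2.87, -3.93, -5.39, -7.38, -10.11]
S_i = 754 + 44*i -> [754, 798, 842, 886, 930]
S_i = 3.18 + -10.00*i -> [3.18, -6.82, -16.82, -26.82, -36.82]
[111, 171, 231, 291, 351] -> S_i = 111 + 60*i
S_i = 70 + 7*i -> [70, 77, 84, 91, 98]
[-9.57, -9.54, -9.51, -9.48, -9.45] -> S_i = -9.57 + 0.03*i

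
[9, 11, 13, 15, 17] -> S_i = 9 + 2*i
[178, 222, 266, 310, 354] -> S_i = 178 + 44*i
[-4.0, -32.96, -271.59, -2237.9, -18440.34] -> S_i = -4.00*8.24^i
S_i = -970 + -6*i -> [-970, -976, -982, -988, -994]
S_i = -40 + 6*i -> [-40, -34, -28, -22, -16]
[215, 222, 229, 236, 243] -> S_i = 215 + 7*i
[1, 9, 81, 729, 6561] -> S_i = 1*9^i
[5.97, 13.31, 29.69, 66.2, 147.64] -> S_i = 5.97*2.23^i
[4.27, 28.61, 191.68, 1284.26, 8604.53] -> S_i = 4.27*6.70^i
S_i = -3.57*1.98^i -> [-3.57, -7.07, -14.0, -27.71, -54.87]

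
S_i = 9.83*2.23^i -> [9.83, 21.92, 48.88, 109.01, 243.09]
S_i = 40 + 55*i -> [40, 95, 150, 205, 260]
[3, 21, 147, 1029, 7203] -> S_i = 3*7^i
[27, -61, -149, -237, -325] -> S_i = 27 + -88*i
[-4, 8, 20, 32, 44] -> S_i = -4 + 12*i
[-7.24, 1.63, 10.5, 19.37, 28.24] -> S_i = -7.24 + 8.87*i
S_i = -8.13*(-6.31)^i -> [-8.13, 51.3, -323.7, 2042.58, -12888.67]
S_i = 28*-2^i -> [28, -56, 112, -224, 448]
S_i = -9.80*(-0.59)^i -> [-9.8, 5.78, -3.41, 2.01, -1.19]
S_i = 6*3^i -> [6, 18, 54, 162, 486]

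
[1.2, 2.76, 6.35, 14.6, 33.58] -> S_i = 1.20*2.30^i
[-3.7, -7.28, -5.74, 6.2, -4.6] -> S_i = Random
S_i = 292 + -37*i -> [292, 255, 218, 181, 144]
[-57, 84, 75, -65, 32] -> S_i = Random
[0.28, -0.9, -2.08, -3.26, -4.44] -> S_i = 0.28 + -1.18*i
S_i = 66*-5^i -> [66, -330, 1650, -8250, 41250]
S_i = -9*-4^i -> [-9, 36, -144, 576, -2304]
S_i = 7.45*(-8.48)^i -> [7.45, -63.18, 535.73, -4543.01, 38524.74]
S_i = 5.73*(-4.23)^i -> [5.73, -24.24, 102.53, -433.69, 1834.49]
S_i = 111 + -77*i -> [111, 34, -43, -120, -197]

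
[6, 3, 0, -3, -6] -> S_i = 6 + -3*i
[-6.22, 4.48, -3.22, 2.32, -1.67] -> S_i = -6.22*(-0.72)^i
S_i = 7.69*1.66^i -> [7.69, 12.77, 21.19, 35.18, 58.39]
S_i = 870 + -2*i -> [870, 868, 866, 864, 862]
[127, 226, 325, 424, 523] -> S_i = 127 + 99*i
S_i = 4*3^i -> [4, 12, 36, 108, 324]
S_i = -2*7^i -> [-2, -14, -98, -686, -4802]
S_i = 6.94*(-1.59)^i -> [6.94, -11.03, 17.55, -27.9, 44.36]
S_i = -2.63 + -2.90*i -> [-2.63, -5.53, -8.43, -11.33, -14.23]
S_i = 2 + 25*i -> [2, 27, 52, 77, 102]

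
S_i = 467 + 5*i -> [467, 472, 477, 482, 487]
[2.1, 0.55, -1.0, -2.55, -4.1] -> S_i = 2.10 + -1.55*i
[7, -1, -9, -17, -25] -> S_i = 7 + -8*i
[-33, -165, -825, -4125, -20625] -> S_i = -33*5^i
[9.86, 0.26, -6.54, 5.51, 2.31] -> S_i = Random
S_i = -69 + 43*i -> [-69, -26, 17, 60, 103]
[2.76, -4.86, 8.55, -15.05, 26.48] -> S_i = 2.76*(-1.76)^i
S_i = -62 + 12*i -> [-62, -50, -38, -26, -14]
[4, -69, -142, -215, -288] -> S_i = 4 + -73*i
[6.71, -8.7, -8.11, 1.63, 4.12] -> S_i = Random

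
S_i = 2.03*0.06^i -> [2.03, 0.12, 0.01, 0.0, 0.0]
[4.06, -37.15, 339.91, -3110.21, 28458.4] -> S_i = 4.06*(-9.15)^i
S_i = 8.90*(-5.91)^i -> [8.9, -52.6, 310.86, -1837.18, 10857.75]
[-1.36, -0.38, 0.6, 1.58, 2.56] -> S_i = -1.36 + 0.98*i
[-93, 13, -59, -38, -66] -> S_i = Random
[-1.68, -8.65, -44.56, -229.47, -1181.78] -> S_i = -1.68*5.15^i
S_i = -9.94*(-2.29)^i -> [-9.94, 22.76, -52.13, 119.37, -273.36]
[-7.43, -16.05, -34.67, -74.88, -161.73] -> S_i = -7.43*2.16^i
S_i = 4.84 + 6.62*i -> [4.84, 11.46, 18.08, 24.7, 31.32]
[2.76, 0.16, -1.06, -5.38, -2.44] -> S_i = Random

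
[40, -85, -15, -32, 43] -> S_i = Random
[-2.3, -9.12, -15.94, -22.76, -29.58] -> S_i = -2.30 + -6.82*i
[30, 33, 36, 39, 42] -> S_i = 30 + 3*i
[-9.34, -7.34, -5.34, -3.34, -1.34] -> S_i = -9.34 + 2.00*i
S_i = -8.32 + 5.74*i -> [-8.32, -2.58, 3.16, 8.9, 14.64]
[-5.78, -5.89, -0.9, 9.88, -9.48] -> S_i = Random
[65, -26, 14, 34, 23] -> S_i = Random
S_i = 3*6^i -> [3, 18, 108, 648, 3888]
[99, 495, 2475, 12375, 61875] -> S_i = 99*5^i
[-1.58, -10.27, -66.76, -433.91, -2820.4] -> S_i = -1.58*6.50^i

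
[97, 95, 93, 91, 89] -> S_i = 97 + -2*i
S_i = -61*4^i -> [-61, -244, -976, -3904, -15616]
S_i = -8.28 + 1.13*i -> [-8.28, -7.15, -6.02, -4.89, -3.76]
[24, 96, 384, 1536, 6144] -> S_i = 24*4^i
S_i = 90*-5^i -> [90, -450, 2250, -11250, 56250]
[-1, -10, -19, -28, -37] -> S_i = -1 + -9*i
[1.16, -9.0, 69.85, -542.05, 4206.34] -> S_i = 1.16*(-7.76)^i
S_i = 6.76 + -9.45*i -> [6.76, -2.69, -12.14, -21.59, -31.04]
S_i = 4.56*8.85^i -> [4.56, 40.36, 357.15, 3160.78, 27972.93]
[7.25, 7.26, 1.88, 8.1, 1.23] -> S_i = Random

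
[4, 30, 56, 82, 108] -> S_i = 4 + 26*i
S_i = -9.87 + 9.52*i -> [-9.87, -0.35, 9.17, 18.69, 28.21]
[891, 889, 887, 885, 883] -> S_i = 891 + -2*i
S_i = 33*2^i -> [33, 66, 132, 264, 528]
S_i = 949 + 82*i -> [949, 1031, 1113, 1195, 1277]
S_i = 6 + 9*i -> [6, 15, 24, 33, 42]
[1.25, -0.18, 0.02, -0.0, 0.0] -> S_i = 1.25*(-0.14)^i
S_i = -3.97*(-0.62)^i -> [-3.97, 2.46, -1.53, 0.95, -0.59]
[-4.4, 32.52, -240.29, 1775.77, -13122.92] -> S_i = -4.40*(-7.39)^i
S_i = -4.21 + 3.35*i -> [-4.21, -0.86, 2.49, 5.84, 9.19]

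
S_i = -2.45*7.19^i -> [-2.45, -17.62, -126.66, -910.65, -6547.59]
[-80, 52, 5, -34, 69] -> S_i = Random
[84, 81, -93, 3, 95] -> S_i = Random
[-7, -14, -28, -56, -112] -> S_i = -7*2^i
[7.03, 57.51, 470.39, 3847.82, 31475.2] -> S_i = 7.03*8.18^i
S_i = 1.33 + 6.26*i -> [1.33, 7.59, 13.85, 20.11, 26.37]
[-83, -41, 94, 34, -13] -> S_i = Random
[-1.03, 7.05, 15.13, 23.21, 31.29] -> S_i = -1.03 + 8.08*i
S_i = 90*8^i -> [90, 720, 5760, 46080, 368640]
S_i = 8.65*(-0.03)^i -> [8.65, -0.26, 0.01, -0.0, 0.0]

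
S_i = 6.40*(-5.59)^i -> [6.4, -35.78, 199.99, -1117.93, 6249.24]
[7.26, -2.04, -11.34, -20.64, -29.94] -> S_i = 7.26 + -9.30*i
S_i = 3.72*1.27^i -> [3.72, 4.72, 6.0, 7.62, 9.68]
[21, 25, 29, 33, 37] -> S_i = 21 + 4*i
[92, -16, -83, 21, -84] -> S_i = Random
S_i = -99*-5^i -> [-99, 495, -2475, 12375, -61875]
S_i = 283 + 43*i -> [283, 326, 369, 412, 455]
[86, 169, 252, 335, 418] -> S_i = 86 + 83*i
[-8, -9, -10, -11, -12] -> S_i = -8 + -1*i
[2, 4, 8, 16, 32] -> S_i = 2*2^i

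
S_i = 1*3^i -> [1, 3, 9, 27, 81]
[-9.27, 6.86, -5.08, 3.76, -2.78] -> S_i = -9.27*(-0.74)^i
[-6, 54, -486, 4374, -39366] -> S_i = -6*-9^i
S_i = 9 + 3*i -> [9, 12, 15, 18, 21]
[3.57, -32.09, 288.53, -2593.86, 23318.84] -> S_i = 3.57*(-8.99)^i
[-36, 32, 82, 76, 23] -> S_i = Random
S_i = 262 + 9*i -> [262, 271, 280, 289, 298]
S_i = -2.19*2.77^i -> [-2.19, -6.07, -16.8, -46.55, -128.93]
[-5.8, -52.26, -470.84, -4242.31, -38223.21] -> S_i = -5.80*9.01^i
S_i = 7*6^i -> [7, 42, 252, 1512, 9072]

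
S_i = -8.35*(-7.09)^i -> [-8.35, 59.2, -419.74, 2975.95, -21099.46]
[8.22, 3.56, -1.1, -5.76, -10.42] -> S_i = 8.22 + -4.66*i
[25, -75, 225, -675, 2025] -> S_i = 25*-3^i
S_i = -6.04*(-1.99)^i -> [-6.04, 12.02, -23.92, 47.6, -94.72]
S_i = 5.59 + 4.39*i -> [5.59, 9.98, 14.37, 18.76, 23.15]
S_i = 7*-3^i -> [7, -21, 63, -189, 567]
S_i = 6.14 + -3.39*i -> [6.14, 2.75, -0.64, -4.03, -7.42]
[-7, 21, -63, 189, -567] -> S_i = -7*-3^i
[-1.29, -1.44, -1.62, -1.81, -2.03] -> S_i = -1.29*1.12^i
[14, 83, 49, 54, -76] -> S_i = Random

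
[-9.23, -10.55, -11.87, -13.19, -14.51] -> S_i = -9.23 + -1.32*i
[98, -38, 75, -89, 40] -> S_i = Random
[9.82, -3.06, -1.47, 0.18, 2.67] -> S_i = Random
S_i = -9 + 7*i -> [-9, -2, 5, 12, 19]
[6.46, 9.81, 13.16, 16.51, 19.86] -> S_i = 6.46 + 3.35*i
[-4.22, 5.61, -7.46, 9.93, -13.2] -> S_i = -4.22*(-1.33)^i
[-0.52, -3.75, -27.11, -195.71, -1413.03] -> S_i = -0.52*7.22^i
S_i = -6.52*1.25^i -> [-6.52, -8.15, -10.19, -12.73, -15.92]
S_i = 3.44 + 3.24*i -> [3.44, 6.68, 9.92, 13.16, 16.4]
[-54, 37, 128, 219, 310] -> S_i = -54 + 91*i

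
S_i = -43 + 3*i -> [-43, -40, -37, -34, -31]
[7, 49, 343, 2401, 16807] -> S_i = 7*7^i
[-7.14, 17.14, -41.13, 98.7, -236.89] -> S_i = -7.14*(-2.40)^i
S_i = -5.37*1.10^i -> [-5.37, -5.91, -6.5, -7.15, -7.86]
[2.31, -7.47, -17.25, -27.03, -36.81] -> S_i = 2.31 + -9.78*i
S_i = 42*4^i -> [42, 168, 672, 2688, 10752]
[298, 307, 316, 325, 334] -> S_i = 298 + 9*i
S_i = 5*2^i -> [5, 10, 20, 40, 80]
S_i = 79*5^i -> [79, 395, 1975, 9875, 49375]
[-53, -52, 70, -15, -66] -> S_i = Random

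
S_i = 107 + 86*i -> [107, 193, 279, 365, 451]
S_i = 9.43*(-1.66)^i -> [9.43, -15.65, 25.99, -43.14, 71.61]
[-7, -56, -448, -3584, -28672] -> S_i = -7*8^i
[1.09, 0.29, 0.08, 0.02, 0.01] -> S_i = 1.09*0.27^i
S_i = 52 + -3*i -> [52, 49, 46, 43, 40]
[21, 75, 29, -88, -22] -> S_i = Random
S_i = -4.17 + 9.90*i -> [-4.17, 5.73, 15.63, 25.53, 35.43]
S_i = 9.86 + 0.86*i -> [9.86, 10.72, 11.58, 12.44, 13.3]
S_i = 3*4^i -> [3, 12, 48, 192, 768]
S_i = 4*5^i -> [4, 20, 100, 500, 2500]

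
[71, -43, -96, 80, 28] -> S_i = Random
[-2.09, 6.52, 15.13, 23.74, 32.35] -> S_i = -2.09 + 8.61*i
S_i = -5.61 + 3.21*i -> [-5.61, -2.4, 0.81, 4.02, 7.23]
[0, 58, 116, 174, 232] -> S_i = 0 + 58*i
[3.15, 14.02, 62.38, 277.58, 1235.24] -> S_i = 3.15*4.45^i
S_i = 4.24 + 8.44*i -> [4.24, 12.68, 21.12, 29.56, 38.0]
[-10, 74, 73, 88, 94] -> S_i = Random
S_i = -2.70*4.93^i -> [-2.7, -13.31, -65.62, -323.52, -1594.97]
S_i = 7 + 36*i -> [7, 43, 79, 115, 151]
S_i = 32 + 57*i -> [32, 89, 146, 203, 260]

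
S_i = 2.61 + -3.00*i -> [2.61, -0.39, -3.39, -6.39, -9.39]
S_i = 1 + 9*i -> [1, 10, 19, 28, 37]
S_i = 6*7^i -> [6, 42, 294, 2058, 14406]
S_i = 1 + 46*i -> [1, 47, 93, 139, 185]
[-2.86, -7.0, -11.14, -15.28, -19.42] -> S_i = -2.86 + -4.14*i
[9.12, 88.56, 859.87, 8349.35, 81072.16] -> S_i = 9.12*9.71^i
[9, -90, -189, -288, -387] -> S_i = 9 + -99*i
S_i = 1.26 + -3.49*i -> [1.26, -2.23, -5.72, -9.21, -12.7]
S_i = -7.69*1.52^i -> [-7.69, -11.69, -17.77, -27.01, -41.05]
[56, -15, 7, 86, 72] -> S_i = Random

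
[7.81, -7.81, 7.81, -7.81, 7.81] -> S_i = 7.81*(-1.00)^i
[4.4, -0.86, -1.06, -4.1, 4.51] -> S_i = Random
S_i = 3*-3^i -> [3, -9, 27, -81, 243]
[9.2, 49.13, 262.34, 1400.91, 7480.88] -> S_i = 9.20*5.34^i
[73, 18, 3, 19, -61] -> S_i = Random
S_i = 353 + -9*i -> [353, 344, 335, 326, 317]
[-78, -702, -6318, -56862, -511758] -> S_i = -78*9^i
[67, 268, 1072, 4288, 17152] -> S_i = 67*4^i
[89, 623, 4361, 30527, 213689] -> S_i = 89*7^i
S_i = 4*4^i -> [4, 16, 64, 256, 1024]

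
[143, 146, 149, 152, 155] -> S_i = 143 + 3*i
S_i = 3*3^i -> [3, 9, 27, 81, 243]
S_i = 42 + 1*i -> [42, 43, 44, 45, 46]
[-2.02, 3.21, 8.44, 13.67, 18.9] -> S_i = -2.02 + 5.23*i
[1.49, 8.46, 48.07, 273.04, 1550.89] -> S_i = 1.49*5.68^i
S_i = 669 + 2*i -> [669, 671, 673, 675, 677]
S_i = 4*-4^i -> [4, -16, 64, -256, 1024]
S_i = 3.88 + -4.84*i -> [3.88, -0.96, -5.8, -10.64, -15.48]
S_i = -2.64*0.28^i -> [-2.64, -0.74, -0.21, -0.06, -0.02]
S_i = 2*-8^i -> [2, -16, 128, -1024, 8192]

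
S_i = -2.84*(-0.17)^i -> [-2.84, 0.48, -0.08, 0.01, -0.0]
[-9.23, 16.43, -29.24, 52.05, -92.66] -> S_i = -9.23*(-1.78)^i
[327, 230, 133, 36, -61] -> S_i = 327 + -97*i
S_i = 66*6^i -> [66, 396, 2376, 14256, 85536]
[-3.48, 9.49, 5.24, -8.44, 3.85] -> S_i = Random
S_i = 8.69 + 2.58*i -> [8.69, 11.27, 13.85, 16.43, 19.01]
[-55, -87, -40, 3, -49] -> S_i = Random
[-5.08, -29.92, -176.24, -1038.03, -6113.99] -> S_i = -5.08*5.89^i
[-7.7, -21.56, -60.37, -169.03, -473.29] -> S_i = -7.70*2.80^i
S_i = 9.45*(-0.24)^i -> [9.45, -2.27, 0.54, -0.13, 0.03]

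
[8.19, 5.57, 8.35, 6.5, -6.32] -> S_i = Random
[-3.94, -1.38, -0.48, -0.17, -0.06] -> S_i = -3.94*0.35^i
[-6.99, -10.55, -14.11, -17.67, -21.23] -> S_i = -6.99 + -3.56*i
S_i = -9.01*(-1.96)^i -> [-9.01, 17.66, -34.61, 67.84, -132.97]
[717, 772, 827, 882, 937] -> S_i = 717 + 55*i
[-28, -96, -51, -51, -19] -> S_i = Random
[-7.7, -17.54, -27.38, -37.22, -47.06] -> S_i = -7.70 + -9.84*i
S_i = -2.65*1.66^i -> [-2.65, -4.4, -7.3, -12.12, -20.12]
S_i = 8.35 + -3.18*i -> [8.35, 5.17, 1.99, -1.19, -4.37]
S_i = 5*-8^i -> [5, -40, 320, -2560, 20480]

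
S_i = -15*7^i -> [-15, -105, -735, -5145, -36015]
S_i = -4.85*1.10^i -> [-4.85, -5.34, -5.87, -6.46, -7.1]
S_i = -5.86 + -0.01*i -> [-5.86, -5.87, -5.88, -5.89, -5.9]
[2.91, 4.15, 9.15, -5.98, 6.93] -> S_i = Random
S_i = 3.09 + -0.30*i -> [3.09, 2.79, 2.49, 2.19, 1.89]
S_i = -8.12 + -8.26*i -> [-8.12, -16.38, -24.64, -32.9, -41.16]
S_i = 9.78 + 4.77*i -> [9.78, 14.55, 19.32, 24.09, 28.86]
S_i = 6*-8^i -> [6, -48, 384, -3072, 24576]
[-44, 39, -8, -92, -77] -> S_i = Random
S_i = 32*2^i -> [32, 64, 128, 256, 512]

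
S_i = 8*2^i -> [8, 16, 32, 64, 128]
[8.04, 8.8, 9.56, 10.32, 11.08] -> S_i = 8.04 + 0.76*i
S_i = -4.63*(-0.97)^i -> [-4.63, 4.49, -4.36, 4.23, -4.1]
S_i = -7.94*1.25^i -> [-7.94, -9.93, -12.41, -15.51, -19.38]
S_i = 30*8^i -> [30, 240, 1920, 15360, 122880]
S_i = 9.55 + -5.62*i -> [9.55, 3.93, -1.69, -7.31, -12.93]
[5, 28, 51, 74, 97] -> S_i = 5 + 23*i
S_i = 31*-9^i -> [31, -279, 2511, -22599, 203391]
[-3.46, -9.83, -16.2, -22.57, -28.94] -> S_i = -3.46 + -6.37*i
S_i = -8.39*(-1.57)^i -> [-8.39, 13.17, -20.68, 32.47, -50.98]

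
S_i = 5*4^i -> [5, 20, 80, 320, 1280]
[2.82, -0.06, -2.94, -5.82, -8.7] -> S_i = 2.82 + -2.88*i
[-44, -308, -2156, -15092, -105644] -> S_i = -44*7^i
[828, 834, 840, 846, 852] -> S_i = 828 + 6*i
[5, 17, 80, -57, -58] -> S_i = Random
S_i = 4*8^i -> [4, 32, 256, 2048, 16384]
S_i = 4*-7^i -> [4, -28, 196, -1372, 9604]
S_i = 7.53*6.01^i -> [7.53, 45.26, 271.98, 1634.63, 9824.1]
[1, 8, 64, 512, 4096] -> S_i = 1*8^i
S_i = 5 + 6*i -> [5, 11, 17, 23, 29]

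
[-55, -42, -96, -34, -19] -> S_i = Random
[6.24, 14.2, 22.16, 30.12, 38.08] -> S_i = 6.24 + 7.96*i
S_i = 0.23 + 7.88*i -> [0.23, 8.11, 15.99, 23.87, 31.75]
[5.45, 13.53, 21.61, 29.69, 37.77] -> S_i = 5.45 + 8.08*i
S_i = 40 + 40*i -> [40, 80, 120, 160, 200]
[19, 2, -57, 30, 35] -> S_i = Random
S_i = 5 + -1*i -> [5, 4, 3, 2, 1]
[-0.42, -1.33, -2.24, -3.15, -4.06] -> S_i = -0.42 + -0.91*i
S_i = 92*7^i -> [92, 644, 4508, 31556, 220892]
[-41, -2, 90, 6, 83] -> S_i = Random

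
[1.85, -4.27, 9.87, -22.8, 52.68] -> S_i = 1.85*(-2.31)^i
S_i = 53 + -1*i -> [53, 52, 51, 50, 49]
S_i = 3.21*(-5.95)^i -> [3.21, -19.1, 113.64, -676.17, 4023.21]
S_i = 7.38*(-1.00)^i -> [7.38, -7.38, 7.38, -7.38, 7.38]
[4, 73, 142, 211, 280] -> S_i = 4 + 69*i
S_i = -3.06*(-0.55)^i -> [-3.06, 1.68, -0.93, 0.51, -0.28]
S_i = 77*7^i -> [77, 539, 3773, 26411, 184877]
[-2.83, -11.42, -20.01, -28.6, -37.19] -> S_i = -2.83 + -8.59*i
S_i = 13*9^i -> [13, 117, 1053, 9477, 85293]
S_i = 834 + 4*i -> [834, 838, 842, 846, 850]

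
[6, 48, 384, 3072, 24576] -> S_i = 6*8^i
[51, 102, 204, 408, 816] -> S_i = 51*2^i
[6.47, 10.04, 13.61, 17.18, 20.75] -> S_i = 6.47 + 3.57*i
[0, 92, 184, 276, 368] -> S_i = 0 + 92*i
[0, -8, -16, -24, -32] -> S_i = 0 + -8*i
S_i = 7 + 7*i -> [7, 14, 21, 28, 35]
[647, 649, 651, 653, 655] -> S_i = 647 + 2*i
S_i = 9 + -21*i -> [9, -12, -33, -54, -75]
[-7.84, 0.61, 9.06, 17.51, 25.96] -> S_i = -7.84 + 8.45*i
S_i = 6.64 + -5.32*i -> [6.64, 1.32, -4.0, -9.32, -14.64]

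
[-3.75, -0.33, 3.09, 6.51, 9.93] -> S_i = -3.75 + 3.42*i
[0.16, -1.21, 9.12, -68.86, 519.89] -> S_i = 0.16*(-7.55)^i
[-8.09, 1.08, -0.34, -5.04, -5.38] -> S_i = Random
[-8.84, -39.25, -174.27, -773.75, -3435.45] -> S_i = -8.84*4.44^i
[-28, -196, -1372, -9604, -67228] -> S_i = -28*7^i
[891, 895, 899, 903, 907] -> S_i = 891 + 4*i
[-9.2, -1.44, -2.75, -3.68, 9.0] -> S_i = Random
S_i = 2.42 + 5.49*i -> [2.42, 7.91, 13.4, 18.89, 24.38]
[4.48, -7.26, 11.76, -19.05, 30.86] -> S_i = 4.48*(-1.62)^i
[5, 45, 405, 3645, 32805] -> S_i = 5*9^i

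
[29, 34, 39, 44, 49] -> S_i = 29 + 5*i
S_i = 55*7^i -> [55, 385, 2695, 18865, 132055]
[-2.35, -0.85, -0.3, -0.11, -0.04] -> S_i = -2.35*0.36^i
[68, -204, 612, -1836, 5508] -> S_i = 68*-3^i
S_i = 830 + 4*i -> [830, 834, 838, 842, 846]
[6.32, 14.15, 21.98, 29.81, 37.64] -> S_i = 6.32 + 7.83*i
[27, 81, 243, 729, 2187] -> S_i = 27*3^i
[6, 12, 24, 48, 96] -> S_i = 6*2^i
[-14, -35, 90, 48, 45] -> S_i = Random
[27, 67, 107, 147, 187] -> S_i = 27 + 40*i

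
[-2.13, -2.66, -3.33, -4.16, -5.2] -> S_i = -2.13*1.25^i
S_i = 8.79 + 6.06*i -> [8.79, 14.85, 20.91, 26.97, 33.03]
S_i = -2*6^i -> [-2, -12, -72, -432, -2592]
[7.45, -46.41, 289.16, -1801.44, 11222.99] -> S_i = 7.45*(-6.23)^i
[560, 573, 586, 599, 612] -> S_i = 560 + 13*i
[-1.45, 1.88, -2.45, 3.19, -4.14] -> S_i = -1.45*(-1.30)^i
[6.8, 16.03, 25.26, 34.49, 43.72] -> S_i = 6.80 + 9.23*i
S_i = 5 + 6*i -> [5, 11, 17, 23, 29]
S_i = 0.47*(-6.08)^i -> [0.47, -2.86, 17.37, -105.64, 642.26]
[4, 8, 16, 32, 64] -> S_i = 4*2^i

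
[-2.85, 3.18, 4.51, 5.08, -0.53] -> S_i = Random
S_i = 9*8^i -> [9, 72, 576, 4608, 36864]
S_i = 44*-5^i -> [44, -220, 1100, -5500, 27500]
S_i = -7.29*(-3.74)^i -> [-7.29, 27.26, -101.97, 381.37, -1426.31]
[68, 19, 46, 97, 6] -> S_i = Random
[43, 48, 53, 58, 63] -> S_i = 43 + 5*i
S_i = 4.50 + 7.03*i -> [4.5, 11.53, 18.56, 25.59, 32.62]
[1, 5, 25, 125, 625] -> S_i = 1*5^i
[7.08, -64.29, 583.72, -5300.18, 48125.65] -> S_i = 7.08*(-9.08)^i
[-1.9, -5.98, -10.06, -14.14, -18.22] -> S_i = -1.90 + -4.08*i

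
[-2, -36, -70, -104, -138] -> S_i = -2 + -34*i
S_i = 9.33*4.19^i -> [9.33, 39.09, 163.8, 686.32, 2875.66]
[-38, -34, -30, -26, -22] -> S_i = -38 + 4*i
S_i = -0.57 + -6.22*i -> [-0.57, -6.79, -13.01, -19.23, -25.45]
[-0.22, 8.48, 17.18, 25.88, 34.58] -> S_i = -0.22 + 8.70*i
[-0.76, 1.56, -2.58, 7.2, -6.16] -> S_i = Random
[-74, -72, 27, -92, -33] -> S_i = Random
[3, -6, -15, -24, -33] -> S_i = 3 + -9*i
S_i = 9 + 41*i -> [9, 50, 91, 132, 173]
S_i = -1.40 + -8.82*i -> [-1.4, -10.22, -19.04, -27.86, -36.68]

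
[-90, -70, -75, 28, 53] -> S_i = Random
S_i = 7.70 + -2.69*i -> [7.7, 5.01, 2.32, -0.37, -3.06]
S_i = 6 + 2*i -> [6, 8, 10, 12, 14]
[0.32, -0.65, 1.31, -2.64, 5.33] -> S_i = 0.32*(-2.02)^i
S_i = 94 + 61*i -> [94, 155, 216, 277, 338]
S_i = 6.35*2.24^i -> [6.35, 14.22, 31.86, 71.37, 159.87]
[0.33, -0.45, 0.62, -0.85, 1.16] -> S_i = 0.33*(-1.37)^i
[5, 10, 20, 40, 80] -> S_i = 5*2^i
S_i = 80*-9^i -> [80, -720, 6480, -58320, 524880]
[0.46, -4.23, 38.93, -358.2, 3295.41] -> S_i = 0.46*(-9.20)^i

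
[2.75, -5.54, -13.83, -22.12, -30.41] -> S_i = 2.75 + -8.29*i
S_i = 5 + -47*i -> [5, -42, -89, -136, -183]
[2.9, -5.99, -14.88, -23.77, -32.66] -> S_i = 2.90 + -8.89*i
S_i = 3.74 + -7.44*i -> [3.74, -3.7, -11.14, -18.58, -26.02]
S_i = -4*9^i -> [-4, -36, -324, -2916, -26244]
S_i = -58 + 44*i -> [-58, -14, 30, 74, 118]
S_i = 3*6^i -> [3, 18, 108, 648, 3888]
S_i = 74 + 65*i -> [74, 139, 204, 269, 334]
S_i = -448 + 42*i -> [-448, -406, -364, -322, -280]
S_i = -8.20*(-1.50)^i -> [-8.2, 12.3, -18.45, 27.67, -41.51]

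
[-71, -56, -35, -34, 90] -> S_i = Random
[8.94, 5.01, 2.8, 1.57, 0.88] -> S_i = 8.94*0.56^i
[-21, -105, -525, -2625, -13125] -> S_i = -21*5^i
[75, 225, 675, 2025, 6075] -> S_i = 75*3^i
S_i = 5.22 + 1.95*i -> [5.22, 7.17, 9.12, 11.07, 13.02]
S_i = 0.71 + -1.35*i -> [0.71, -0.64, -1.99, -3.34, -4.69]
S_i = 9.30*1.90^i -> [9.3, 17.67, 33.57, 63.79, 121.2]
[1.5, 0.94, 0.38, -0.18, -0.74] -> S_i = 1.50 + -0.56*i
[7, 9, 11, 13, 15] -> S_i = 7 + 2*i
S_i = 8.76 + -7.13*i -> [8.76, 1.63, -5.5, -12.63, -19.76]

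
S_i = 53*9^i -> [53, 477, 4293, 38637, 347733]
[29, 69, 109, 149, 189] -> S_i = 29 + 40*i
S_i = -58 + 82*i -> [-58, 24, 106, 188, 270]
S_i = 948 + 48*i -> [948, 996, 1044, 1092, 1140]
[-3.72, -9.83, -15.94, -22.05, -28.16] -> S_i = -3.72 + -6.11*i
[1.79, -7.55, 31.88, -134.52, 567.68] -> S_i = 1.79*(-4.22)^i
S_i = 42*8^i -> [42, 336, 2688, 21504, 172032]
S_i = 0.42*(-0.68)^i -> [0.42, -0.29, 0.19, -0.13, 0.09]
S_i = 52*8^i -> [52, 416, 3328, 26624, 212992]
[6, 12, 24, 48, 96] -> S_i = 6*2^i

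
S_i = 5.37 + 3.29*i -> [5.37, 8.66, 11.95, 15.24, 18.53]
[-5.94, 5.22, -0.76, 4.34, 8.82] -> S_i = Random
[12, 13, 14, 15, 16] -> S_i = 12 + 1*i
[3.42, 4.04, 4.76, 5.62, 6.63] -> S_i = 3.42*1.18^i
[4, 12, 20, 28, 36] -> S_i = 4 + 8*i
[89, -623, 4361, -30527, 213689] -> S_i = 89*-7^i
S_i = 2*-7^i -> [2, -14, 98, -686, 4802]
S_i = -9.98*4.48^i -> [-9.98, -44.71, -200.3, -897.36, -4020.15]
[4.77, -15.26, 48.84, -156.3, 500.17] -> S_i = 4.77*(-3.20)^i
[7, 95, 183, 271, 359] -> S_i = 7 + 88*i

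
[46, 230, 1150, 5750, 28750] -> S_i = 46*5^i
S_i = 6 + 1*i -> [6, 7, 8, 9, 10]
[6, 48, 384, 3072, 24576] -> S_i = 6*8^i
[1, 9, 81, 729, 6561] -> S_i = 1*9^i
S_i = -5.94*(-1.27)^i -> [-5.94, 7.54, -9.58, 12.17, -15.45]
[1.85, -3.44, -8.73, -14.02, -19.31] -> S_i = 1.85 + -5.29*i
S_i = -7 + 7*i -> [-7, 0, 7, 14, 21]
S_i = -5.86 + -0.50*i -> [-5.86, -6.36, -6.86, -7.36, -7.86]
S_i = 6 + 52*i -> [6, 58, 110, 162, 214]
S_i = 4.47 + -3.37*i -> [4.47, 1.1, -2.27, -5.64, -9.01]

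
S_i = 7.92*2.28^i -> [7.92, 18.06, 41.17, 93.87, 214.03]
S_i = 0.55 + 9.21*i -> [0.55, 9.76, 18.97, 28.18, 37.39]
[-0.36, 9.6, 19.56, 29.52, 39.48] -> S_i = -0.36 + 9.96*i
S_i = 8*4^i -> [8, 32, 128, 512, 2048]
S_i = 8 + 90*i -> [8, 98, 188, 278, 368]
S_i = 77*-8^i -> [77, -616, 4928, -39424, 315392]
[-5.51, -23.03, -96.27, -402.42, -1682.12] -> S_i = -5.51*4.18^i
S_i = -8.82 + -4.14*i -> [-8.82, -12.96, -17.1, -21.24, -25.38]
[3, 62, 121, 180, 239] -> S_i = 3 + 59*i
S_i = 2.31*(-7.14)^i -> [2.31, -16.49, 117.76, -840.83, 6003.5]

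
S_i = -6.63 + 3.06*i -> [-6.63, -3.57, -0.51, 2.55, 5.61]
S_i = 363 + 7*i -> [363, 370, 377, 384, 391]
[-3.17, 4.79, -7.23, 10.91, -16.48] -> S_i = -3.17*(-1.51)^i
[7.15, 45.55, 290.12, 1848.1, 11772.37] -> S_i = 7.15*6.37^i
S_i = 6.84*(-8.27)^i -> [6.84, -56.57, 467.81, -3868.77, 31994.71]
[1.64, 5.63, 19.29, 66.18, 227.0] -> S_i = 1.64*3.43^i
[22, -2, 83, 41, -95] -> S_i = Random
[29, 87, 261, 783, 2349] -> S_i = 29*3^i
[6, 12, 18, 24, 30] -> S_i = 6 + 6*i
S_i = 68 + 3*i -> [68, 71, 74, 77, 80]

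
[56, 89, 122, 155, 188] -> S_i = 56 + 33*i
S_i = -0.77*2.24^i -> [-0.77, -1.72, -3.86, -8.65, -19.39]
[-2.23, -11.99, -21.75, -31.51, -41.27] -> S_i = -2.23 + -9.76*i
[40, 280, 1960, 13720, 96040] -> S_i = 40*7^i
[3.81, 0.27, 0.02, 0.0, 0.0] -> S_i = 3.81*0.07^i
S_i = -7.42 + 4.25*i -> [-7.42, -3.17, 1.08, 5.33, 9.58]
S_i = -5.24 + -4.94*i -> [-5.24, -10.18, -15.12, -20.06, -25.0]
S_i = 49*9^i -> [49, 441, 3969, 35721, 321489]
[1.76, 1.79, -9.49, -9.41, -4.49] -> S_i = Random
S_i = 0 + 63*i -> [0, 63, 126, 189, 252]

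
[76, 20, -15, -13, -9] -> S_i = Random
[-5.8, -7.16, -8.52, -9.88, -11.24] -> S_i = -5.80 + -1.36*i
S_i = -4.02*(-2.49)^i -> [-4.02, 10.01, -24.92, 62.06, -154.53]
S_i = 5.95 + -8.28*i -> [5.95, -2.33, -10.61, -18.89, -27.17]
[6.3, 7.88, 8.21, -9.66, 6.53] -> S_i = Random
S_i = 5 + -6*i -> [5, -1, -7, -13, -19]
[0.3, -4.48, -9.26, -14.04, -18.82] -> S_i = 0.30 + -4.78*i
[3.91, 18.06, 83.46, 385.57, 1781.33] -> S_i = 3.91*4.62^i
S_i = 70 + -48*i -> [70, 22, -26, -74, -122]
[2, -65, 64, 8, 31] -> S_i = Random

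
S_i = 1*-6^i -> [1, -6, 36, -216, 1296]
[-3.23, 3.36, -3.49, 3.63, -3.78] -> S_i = -3.23*(-1.04)^i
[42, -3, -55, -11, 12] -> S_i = Random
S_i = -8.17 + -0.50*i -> [-8.17, -8.67, -9.17, -9.67, -10.17]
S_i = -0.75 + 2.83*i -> [-0.75, 2.08, 4.91, 7.74, 10.57]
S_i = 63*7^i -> [63, 441, 3087, 21609, 151263]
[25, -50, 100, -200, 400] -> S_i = 25*-2^i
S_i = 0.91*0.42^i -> [0.91, 0.38, 0.16, 0.07, 0.03]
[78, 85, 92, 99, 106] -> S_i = 78 + 7*i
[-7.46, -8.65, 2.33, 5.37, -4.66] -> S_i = Random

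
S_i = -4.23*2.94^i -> [-4.23, -12.44, -36.56, -107.49, -316.03]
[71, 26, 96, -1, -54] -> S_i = Random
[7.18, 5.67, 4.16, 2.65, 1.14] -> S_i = 7.18 + -1.51*i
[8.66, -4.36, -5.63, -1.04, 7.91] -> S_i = Random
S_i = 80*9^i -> [80, 720, 6480, 58320, 524880]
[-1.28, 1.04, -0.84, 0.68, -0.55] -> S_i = -1.28*(-0.81)^i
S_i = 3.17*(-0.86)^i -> [3.17, -2.73, 2.34, -2.02, 1.73]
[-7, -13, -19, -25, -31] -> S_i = -7 + -6*i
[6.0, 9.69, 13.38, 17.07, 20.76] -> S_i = 6.00 + 3.69*i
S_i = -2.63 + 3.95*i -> [-2.63, 1.32, 5.27, 9.22, 13.17]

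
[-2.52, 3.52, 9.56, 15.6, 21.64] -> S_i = -2.52 + 6.04*i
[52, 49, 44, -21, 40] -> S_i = Random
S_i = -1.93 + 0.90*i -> [-1.93, -1.03, -0.13, 0.77, 1.67]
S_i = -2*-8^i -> [-2, 16, -128, 1024, -8192]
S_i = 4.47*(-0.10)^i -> [4.47, -0.45, 0.04, -0.0, 0.0]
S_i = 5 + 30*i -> [5, 35, 65, 95, 125]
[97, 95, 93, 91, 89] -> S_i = 97 + -2*i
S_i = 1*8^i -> [1, 8, 64, 512, 4096]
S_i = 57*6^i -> [57, 342, 2052, 12312, 73872]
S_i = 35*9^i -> [35, 315, 2835, 25515, 229635]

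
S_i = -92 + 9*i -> [-92, -83, -74, -65, -56]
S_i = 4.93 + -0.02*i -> [4.93, 4.91, 4.89, 4.87, 4.85]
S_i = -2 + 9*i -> [-2, 7, 16, 25, 34]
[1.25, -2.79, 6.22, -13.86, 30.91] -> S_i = 1.25*(-2.23)^i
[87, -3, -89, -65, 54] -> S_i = Random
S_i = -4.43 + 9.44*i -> [-4.43, 5.01, 14.45, 23.89, 33.33]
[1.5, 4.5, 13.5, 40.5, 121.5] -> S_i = 1.50*3.00^i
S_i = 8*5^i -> [8, 40, 200, 1000, 5000]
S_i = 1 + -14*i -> [1, -13, -27, -41, -55]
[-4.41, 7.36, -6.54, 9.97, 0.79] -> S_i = Random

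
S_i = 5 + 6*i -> [5, 11, 17, 23, 29]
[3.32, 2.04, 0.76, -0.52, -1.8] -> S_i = 3.32 + -1.28*i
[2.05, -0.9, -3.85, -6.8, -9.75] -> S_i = 2.05 + -2.95*i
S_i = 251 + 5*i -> [251, 256, 261, 266, 271]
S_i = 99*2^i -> [99, 198, 396, 792, 1584]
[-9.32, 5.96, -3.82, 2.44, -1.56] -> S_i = -9.32*(-0.64)^i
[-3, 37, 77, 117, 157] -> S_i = -3 + 40*i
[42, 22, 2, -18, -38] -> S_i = 42 + -20*i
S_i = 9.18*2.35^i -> [9.18, 21.57, 50.7, 119.14, 279.97]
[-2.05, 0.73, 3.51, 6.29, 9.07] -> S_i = -2.05 + 2.78*i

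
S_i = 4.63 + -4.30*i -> [4.63, 0.33, -3.97, -8.27, -12.57]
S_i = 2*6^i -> [2, 12, 72, 432, 2592]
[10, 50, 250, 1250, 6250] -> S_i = 10*5^i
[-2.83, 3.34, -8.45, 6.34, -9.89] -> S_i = Random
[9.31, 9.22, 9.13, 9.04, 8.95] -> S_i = 9.31 + -0.09*i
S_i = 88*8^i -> [88, 704, 5632, 45056, 360448]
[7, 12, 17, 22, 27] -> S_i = 7 + 5*i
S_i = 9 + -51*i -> [9, -42, -93, -144, -195]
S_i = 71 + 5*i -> [71, 76, 81, 86, 91]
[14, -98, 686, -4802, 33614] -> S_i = 14*-7^i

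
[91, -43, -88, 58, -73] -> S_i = Random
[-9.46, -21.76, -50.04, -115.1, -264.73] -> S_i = -9.46*2.30^i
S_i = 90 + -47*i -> [90, 43, -4, -51, -98]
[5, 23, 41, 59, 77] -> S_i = 5 + 18*i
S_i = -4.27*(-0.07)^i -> [-4.27, 0.3, -0.02, 0.0, -0.0]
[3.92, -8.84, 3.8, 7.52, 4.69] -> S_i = Random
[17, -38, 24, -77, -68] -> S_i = Random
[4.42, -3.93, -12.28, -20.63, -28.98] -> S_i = 4.42 + -8.35*i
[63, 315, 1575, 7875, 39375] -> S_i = 63*5^i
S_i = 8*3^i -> [8, 24, 72, 216, 648]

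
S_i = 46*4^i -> [46, 184, 736, 2944, 11776]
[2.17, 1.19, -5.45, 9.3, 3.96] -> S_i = Random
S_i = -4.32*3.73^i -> [-4.32, -16.11, -60.1, -224.19, -836.22]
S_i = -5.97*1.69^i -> [-5.97, -10.09, -17.05, -28.82, -48.7]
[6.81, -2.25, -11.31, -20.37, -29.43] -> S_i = 6.81 + -9.06*i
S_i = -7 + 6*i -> [-7, -1, 5, 11, 17]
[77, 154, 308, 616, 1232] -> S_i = 77*2^i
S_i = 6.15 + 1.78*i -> [6.15, 7.93, 9.71, 11.49, 13.27]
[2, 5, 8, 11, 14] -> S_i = 2 + 3*i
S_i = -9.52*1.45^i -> [-9.52, -13.8, -20.02, -29.02, -42.08]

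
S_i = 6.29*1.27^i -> [6.29, 7.99, 10.15, 12.88, 16.36]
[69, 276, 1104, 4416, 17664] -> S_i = 69*4^i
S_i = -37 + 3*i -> [-37, -34, -31, -28, -25]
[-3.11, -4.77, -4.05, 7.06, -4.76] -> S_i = Random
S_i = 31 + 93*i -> [31, 124, 217, 310, 403]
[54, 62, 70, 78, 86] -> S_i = 54 + 8*i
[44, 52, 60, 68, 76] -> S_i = 44 + 8*i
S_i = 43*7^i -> [43, 301, 2107, 14749, 103243]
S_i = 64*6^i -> [64, 384, 2304, 13824, 82944]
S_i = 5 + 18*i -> [5, 23, 41, 59, 77]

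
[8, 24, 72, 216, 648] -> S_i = 8*3^i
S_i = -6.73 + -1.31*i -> [-6.73, -8.04, -9.35, -10.66, -11.97]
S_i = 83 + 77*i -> [83, 160, 237, 314, 391]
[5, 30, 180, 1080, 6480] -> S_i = 5*6^i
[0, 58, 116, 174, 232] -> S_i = 0 + 58*i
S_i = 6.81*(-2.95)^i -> [6.81, -20.09, 59.26, -174.83, 515.75]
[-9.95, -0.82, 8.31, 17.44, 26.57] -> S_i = -9.95 + 9.13*i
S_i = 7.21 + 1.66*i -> [7.21, 8.87, 10.53, 12.19, 13.85]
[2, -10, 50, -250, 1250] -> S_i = 2*-5^i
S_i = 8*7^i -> [8, 56, 392, 2744, 19208]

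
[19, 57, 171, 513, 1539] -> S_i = 19*3^i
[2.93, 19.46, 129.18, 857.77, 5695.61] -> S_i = 2.93*6.64^i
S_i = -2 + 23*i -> [-2, 21, 44, 67, 90]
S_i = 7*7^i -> [7, 49, 343, 2401, 16807]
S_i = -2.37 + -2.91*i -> [-2.37, -5.28, -8.19, -11.1, -14.01]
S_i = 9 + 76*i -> [9, 85, 161, 237, 313]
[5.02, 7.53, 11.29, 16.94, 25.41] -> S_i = 5.02*1.50^i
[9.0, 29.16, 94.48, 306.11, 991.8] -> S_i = 9.00*3.24^i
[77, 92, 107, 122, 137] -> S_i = 77 + 15*i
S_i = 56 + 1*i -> [56, 57, 58, 59, 60]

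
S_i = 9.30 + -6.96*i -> [9.3, 2.34, -4.62, -11.58, -18.54]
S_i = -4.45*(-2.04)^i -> [-4.45, 9.08, -18.52, 37.78, -77.07]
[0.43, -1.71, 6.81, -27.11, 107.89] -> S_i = 0.43*(-3.98)^i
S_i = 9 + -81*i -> [9, -72, -153, -234, -315]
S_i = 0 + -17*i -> [0, -17, -34, -51, -68]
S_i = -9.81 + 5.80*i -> [-9.81, -4.01, 1.79, 7.59, 13.39]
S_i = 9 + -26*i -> [9, -17, -43, -69, -95]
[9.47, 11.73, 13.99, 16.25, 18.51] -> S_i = 9.47 + 2.26*i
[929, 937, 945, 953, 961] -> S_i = 929 + 8*i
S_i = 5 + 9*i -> [5, 14, 23, 32, 41]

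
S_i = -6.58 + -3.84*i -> [-6.58, -10.42, -14.26, -18.1, -21.94]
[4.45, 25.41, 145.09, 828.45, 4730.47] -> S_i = 4.45*5.71^i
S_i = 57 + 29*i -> [57, 86, 115, 144, 173]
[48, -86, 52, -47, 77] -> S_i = Random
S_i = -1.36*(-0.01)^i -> [-1.36, 0.01, -0.0, 0.0, -0.0]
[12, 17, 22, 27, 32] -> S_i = 12 + 5*i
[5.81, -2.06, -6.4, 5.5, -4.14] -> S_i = Random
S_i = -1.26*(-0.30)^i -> [-1.26, 0.38, -0.11, 0.03, -0.01]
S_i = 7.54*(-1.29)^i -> [7.54, -9.73, 12.55, -16.19, 20.88]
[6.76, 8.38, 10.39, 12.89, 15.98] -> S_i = 6.76*1.24^i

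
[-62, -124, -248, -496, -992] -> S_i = -62*2^i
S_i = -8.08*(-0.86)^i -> [-8.08, 6.95, -5.98, 5.14, -4.42]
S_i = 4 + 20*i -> [4, 24, 44, 64, 84]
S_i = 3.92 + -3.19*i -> [3.92, 0.73, -2.46, -5.65, -8.84]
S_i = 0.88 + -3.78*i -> [0.88, -2.9, -6.68, -10.46, -14.24]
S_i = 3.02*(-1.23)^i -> [3.02, -3.71, 4.57, -5.62, 6.91]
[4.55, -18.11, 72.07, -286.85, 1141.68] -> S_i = 4.55*(-3.98)^i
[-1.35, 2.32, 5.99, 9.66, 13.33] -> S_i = -1.35 + 3.67*i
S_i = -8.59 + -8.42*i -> [-8.59, -17.01, -25.43, -33.85, -42.27]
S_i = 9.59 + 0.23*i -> [9.59, 9.82, 10.05, 10.28, 10.51]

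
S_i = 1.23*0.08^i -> [1.23, 0.1, 0.01, 0.0, 0.0]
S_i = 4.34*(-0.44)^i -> [4.34, -1.91, 0.84, -0.37, 0.16]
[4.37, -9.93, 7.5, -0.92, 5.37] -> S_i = Random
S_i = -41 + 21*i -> [-41, -20, 1, 22, 43]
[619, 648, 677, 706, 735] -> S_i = 619 + 29*i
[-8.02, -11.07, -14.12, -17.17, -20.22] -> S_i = -8.02 + -3.05*i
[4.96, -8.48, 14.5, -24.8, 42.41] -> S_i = 4.96*(-1.71)^i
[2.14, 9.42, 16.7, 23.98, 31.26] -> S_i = 2.14 + 7.28*i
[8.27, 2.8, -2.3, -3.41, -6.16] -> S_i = Random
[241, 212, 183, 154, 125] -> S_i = 241 + -29*i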